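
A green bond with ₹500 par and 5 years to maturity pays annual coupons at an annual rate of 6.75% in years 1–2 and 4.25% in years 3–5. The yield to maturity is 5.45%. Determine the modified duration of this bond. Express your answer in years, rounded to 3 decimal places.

Periodic yield y = 0.0545. First find Macaulay duration:
  t   CF        PV=CF/(1+0.0545)^t    t·PV
  1        33.75        32.0057        32.0057
  2        33.75        30.3515        60.7031
  3        21.25        18.1225        54.3676
  4        21.25        17.1859        68.7437
  5       521.25       399.7727     1,998.8636
  Σ                    497.4384     2,214.6836
P = 497.4384; Macaulay duration = 2,214.6836 / 497.4384 = 4.45218 years.
Modified duration = D_Mac / (1 + y) = 4.45218 / 1.0545 = 4.22207 years.

4.222 years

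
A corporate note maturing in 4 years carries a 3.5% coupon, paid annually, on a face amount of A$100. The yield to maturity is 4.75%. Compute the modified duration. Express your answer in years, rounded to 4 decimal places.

3.6243 years

Periodic yield y = 0.0475. First find Macaulay duration:
  t   CF        PV=CF/(1+0.0475)^t    t·PV
  1         3.50         3.3413         3.3413
  2         3.50         3.1898         6.3795
  3         3.50         3.0451         9.1354
  4       103.50        85.9655       343.8620
  Σ                     95.5417       362.7183
P = 95.5417; Macaulay duration = 362.7183 / 95.5417 = 3.79644 years.
Modified duration = D_Mac / (1 + y) = 3.79644 / 1.0475 = 3.62429 years.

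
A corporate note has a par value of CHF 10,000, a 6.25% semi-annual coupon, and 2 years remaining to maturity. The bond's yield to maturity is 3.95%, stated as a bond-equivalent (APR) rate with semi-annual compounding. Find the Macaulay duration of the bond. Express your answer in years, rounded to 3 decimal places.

Periodic yield y = 0.01975. Discount each cash flow and weight by its period:
  t   CF        PV=CF/(1+0.01975)^t    t·PV
  1       312.50       306.4477       306.4477
  2       312.50       300.5125       601.0251
  3       312.50       294.6924       884.0771
  4    10,312.50     9,536.5020    38,146.0081
  Σ                 10,438.1546    39,937.5579
Price P = Σ PV = 10,438.1546.
Macaulay duration = Σ(t·PV) / P = 39,937.5579 / 10,438.1546 = 3.82611 half-year periods.
In years: 3.82611 / 2 = 1.91306 years.

1.913 years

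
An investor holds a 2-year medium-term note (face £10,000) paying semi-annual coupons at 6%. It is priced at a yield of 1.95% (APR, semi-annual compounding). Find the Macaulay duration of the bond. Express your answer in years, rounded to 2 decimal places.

Periodic yield y = 0.00975. Discount each cash flow and weight by its period:
  t   CF        PV=CF/(1+0.00975)^t    t·PV
  1       300.00       297.1032       297.1032
  2       300.00       294.2345       588.4689
  3       300.00       291.3934       874.1801
  4    10,300.00     9,907.9037    39,631.6148
  Σ                 10,790.6348    41,391.3671
Price P = Σ PV = 10,790.6348.
Macaulay duration = Σ(t·PV) / P = 41,391.3671 / 10,790.6348 = 3.83586 half-year periods.
In years: 3.83586 / 2 = 1.91793 years.

1.92 years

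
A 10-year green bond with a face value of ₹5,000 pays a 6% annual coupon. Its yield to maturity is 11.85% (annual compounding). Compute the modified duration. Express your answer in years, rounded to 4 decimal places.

Periodic yield y = 0.1185. First find Macaulay duration:
  t   CF        PV=CF/(1+0.1185)^t    t·PV
  1       300.00       268.2164       268.2164
  2       300.00       239.8001       479.6001
  3       300.00       214.3943       643.1830
  4       300.00       191.6802       766.7209
  5       300.00       171.3726       856.8629
  6       300.00       153.2164       919.2985
  7       300.00       136.9838       958.8869
  8       300.00       122.4710       979.7682
  9       300.00       109.4958       985.4620
  10    5,300.00     1,729.4818    17,294.8176
  Σ                  3,337.1124    24,152.8163
P = 3,337.1124; Macaulay duration = 24,152.8163 / 3,337.1124 = 7.23764 years.
Modified duration = D_Mac / (1 + y) = 7.23764 / 1.1185 = 6.47084 years.

6.4708 years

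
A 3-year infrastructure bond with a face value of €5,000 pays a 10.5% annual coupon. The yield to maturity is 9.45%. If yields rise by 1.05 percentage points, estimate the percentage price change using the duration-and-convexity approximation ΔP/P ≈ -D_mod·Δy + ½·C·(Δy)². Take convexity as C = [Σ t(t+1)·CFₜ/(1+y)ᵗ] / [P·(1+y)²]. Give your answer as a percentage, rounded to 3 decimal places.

With y = 0.0945:
  t   CF        PV=CF/(1+0.0945)^t    t·PV        t(t+1)·PV
  1       525.00       479.6711       479.6711         959.3422
  2       525.00       438.2559       876.5118       2,629.5354
  3     5,525.00     4,213.9074    12,641.7221      50,566.8884
  Σ                  5,131.8344    13,997.9050      54,155.7660
P = 5,131.8344; D_Mac = 2.72766 yrs; D_mod = 2.49215 yrs; C = 8.80928.
Duration effect: -2.49215 × (+0.0105) = -0.026168
Convexity effect: 0.5 × 8.80928 × (0.0105)² = +0.0004856
ΔP/P ≈ -0.026168 + 0.0004856 = -0.025682 = -2.5682%.

-2.568%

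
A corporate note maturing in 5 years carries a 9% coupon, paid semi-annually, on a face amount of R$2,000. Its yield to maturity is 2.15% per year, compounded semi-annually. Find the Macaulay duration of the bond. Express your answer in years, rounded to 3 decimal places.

4.264 years

Periodic yield y = 0.01075. Discount each cash flow and weight by its period:
  t   CF        PV=CF/(1+0.01075)^t    t·PV
  1        90.00        89.0428        89.0428
  2        90.00        88.0958       176.1915
  3        90.00        87.1588       261.4764
  4        90.00        86.2318       344.9272
  5        90.00        85.3147       426.5734
  6        90.00        84.4073       506.4438
  7        90.00        83.5096       584.5670
  8        90.00        82.6214       660.9711
  9        90.00        81.7427       735.6839
  10    2,090.00     1,878.0571    18,780.5707
  Σ                  2,646.1818    22,566.4480
Price P = Σ PV = 2,646.1818.
Macaulay duration = Σ(t·PV) / P = 22,566.4480 / 2,646.1818 = 8.52793 half-year periods.
In years: 8.52793 / 2 = 4.26396 years.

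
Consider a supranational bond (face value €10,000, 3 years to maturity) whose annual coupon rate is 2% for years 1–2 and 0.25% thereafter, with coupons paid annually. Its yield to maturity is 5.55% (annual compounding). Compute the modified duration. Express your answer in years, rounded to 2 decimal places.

2.78 years

Periodic yield y = 0.0555. First find Macaulay duration:
  t   CF        PV=CF/(1+0.0555)^t    t·PV
  1       200.00       189.4837       189.4837
  2       200.00       179.5203       359.0406
  3    10,025.00     8,525.3000    25,575.8999
  Σ                  8,894.3039    26,124.4241
P = 8,894.3039; Macaulay duration = 26,124.4241 / 8,894.3039 = 2.93721 years.
Modified duration = D_Mac / (1 + y) = 2.93721 / 1.0555 = 2.78276 years.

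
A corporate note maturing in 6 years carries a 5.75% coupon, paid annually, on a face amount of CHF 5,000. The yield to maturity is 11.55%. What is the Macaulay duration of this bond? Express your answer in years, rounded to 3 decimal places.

Periodic yield y = 0.1155. Discount each cash flow and weight by its year:
  t   CF        PV=CF/(1+0.1155)^t    t·PV
  1       287.50       257.7320       257.7320
  2       287.50       231.0461       462.0923
  3       287.50       207.1234       621.3701
  4       287.50       185.6776       742.7105
  5       287.50       166.4524       832.2618
  6     5,287.50     2,744.3085    16,465.8511
  Σ                  3,792.3400    19,382.0177
Price P = Σ PV = 3,792.3400.
Macaulay duration = Σ(t·PV) / P = 19,382.0177 / 3,792.3400 = 5.11083 years.

5.111 years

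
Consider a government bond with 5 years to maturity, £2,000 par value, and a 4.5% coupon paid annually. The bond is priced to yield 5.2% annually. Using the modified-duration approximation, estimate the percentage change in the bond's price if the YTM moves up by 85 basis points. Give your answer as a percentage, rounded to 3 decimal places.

Periodic yield y = 0.052. Modified duration first:
  t   CF        PV=CF/(1+0.052)^t    t·PV
  1        90.00        85.5513        85.5513
  2        90.00        81.3226       162.6451
  3        90.00        77.3028       231.9084
  4        90.00        73.4818       293.9270
  5     2,090.00     1,622.0625     8,110.3126
  Σ                  1,939.7210     8,884.3445
P = 1,939.7210; D_Mac = 4.58022 yrs; D_mod = 4.58022/(1+0.052) = 4.35382 yrs.
ΔP/P ≈ -D_mod · Δy = -4.35382 × (+0.0085) = -0.037007 = -3.7007%.

-3.701%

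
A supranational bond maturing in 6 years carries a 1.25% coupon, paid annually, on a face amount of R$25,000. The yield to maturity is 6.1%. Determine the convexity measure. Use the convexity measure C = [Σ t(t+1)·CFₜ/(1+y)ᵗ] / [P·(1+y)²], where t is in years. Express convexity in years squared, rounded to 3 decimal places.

35.546

With y = 0.061:
  t   CF        PV=CF/(1+0.061)^t    t·PV        t(t+1)·PV
  1       312.50       294.5335       294.5335         589.0669
  2       312.50       277.5999       555.1997       1,665.5992
  3       312.50       261.6398       784.9195       3,139.6780
  4       312.50       246.5974       986.3896       4,931.9479
  5       312.50       232.4198     1,162.0989       6,972.5937
  6    25,312.50    17,743.6408   106,461.8448     745,232.9137
  Σ                 19,056.4312   110,244.9860     762,531.7994
P = 19,056.4312.
Convexity = Σ t(t+1)·PV / [P·(1+y)²] = 762,531.7994 / (19,056.4312 × 1.125721) = 35.54558.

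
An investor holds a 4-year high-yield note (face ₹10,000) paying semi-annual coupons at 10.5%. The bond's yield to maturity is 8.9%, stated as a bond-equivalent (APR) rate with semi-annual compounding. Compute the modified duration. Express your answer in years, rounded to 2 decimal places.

Periodic yield y = 0.0445. First find Macaulay duration:
  t   CF        PV=CF/(1+0.0445)^t    t·PV
  1       525.00       502.6328       502.6328
  2       525.00       481.2186       962.4372
  3       525.00       460.7167     1,382.1501
  4       525.00       441.0883     1,764.3532
  5       525.00       422.2961     2,111.4806
  6       525.00       404.3046     2,425.8273
  7       525.00       387.0795     2,709.5566
  8    10,525.00     7,429.4138    59,435.3106
  Σ                 10,528.7505    71,293.7485
P = 10,528.7505; Macaulay duration = 71,293.7485 / 10,528.7505 = 6.77134 half-year periods = 3.38567 years.
Modified duration = D_Mac / (1 + y) = 3.38567 / 1.0445 = 3.24143 years.

3.24 years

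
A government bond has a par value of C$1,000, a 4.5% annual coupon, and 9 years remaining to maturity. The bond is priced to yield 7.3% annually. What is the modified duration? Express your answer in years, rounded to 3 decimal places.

Periodic yield y = 0.073. First find Macaulay duration:
  t   CF        PV=CF/(1+0.073)^t    t·PV
  1        45.00        41.9385        41.9385
  2        45.00        39.0853        78.1705
  3        45.00        36.4262       109.2785
  4        45.00        33.9480       135.7918
  5        45.00        31.6384       158.1918
  6        45.00        29.4859       176.9153
  7        45.00        27.4799       192.3590
  8        45.00        25.6103       204.8824
  9     1,045.00       554.2667     4,988.4004
  Σ                    819.8790     6,085.9282
P = 819.8790; Macaulay duration = 6,085.9282 / 819.8790 = 7.42296 years.
Modified duration = D_Mac / (1 + y) = 7.42296 / 1.073 = 6.91795 years.

6.918 years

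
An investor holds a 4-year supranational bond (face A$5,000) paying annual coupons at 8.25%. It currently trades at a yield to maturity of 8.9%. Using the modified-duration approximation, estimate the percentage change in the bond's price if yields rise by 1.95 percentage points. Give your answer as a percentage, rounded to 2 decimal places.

-6.38%

Periodic yield y = 0.089. Modified duration first:
  t   CF        PV=CF/(1+0.089)^t    t·PV
  1       412.50       378.7879       378.7879
  2       412.50       347.8309       695.6619
  3       412.50       319.4040       958.2119
  4     5,412.50     3,848.4548    15,393.8192
  Σ                  4,894.4776    17,426.4809
P = 4,894.4776; D_Mac = 3.56044 yrs; D_mod = 3.56044/(1+0.089) = 3.26946 yrs.
ΔP/P ≈ -D_mod · Δy = -3.26946 × (+0.0195) = -0.063754 = -6.3754%.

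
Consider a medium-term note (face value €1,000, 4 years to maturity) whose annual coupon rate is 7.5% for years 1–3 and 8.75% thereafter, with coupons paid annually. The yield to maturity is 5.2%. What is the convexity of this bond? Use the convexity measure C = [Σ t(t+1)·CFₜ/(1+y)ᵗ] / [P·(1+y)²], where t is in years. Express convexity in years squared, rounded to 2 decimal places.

15.80

With y = 0.052:
  t   CF        PV=CF/(1+0.052)^t    t·PV        t(t+1)·PV
  1        75.00        71.2928        71.2928         142.5856
  2        75.00        67.7688       135.5376         406.6128
  3        75.00        64.4190       193.2570         773.0281
  4     1,087.50       887.9046     3,551.6184      17,758.0920
  Σ                  1,091.3852     3,951.7058      19,080.3185
P = 1,091.3852.
Convexity = Σ t(t+1)·PV / [P·(1+y)²] = 19,080.3185 / (1,091.3852 × 1.106704) = 15.79705.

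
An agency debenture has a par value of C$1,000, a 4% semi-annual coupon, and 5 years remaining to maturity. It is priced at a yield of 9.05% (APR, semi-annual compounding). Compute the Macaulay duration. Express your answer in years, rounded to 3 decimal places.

Periodic yield y = 0.04525. Discount each cash flow and weight by its period:
  t   CF        PV=CF/(1+0.04525)^t    t·PV
  1        20.00        19.1342        19.1342
  2        20.00        18.3058        36.6117
  3        20.00        17.5134        52.5401
  4        20.00        16.7552        67.0207
  5        20.00        16.0298        80.1492
  6        20.00        15.3359        92.0153
  7        20.00        14.6720       102.7039
  8        20.00        14.0368       112.2945
  9        20.00        13.4291       120.8623
  10    1,020.00       655.2370     6,552.3699
  Σ                    800.4492     7,235.7019
Price P = Σ PV = 800.4492.
Macaulay duration = Σ(t·PV) / P = 7,235.7019 / 800.4492 = 9.03955 half-year periods.
In years: 9.03955 / 2 = 4.51978 years.

4.520 years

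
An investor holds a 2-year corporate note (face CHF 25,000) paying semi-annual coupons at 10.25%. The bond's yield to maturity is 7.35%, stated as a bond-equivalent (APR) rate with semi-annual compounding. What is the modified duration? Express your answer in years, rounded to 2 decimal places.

Periodic yield y = 0.03675. First find Macaulay duration:
  t   CF        PV=CF/(1+0.03675)^t    t·PV
  1     1,281.25     1,235.8331     1,235.8331
  2     1,281.25     1,192.0262     2,384.0523
  3     1,281.25     1,149.7720     3,449.3161
  4    26,281.25    22,748.3468    90,993.3874
  Σ                 26,325.9782    98,062.5890
P = 26,325.9782; Macaulay duration = 98,062.5890 / 26,325.9782 = 3.72494 half-year periods = 1.86247 years.
Modified duration = D_Mac / (1 + y) = 1.86247 / 1.03675 = 1.79645 years.

1.80 years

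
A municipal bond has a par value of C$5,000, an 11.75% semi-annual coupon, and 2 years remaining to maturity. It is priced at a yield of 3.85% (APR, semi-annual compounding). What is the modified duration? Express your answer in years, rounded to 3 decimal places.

Periodic yield y = 0.01925. First find Macaulay duration:
  t   CF        PV=CF/(1+0.01925)^t    t·PV
  1       293.75       288.2021       288.2021
  2       293.75       282.7590       565.5180
  3       293.75       277.4187       832.2561
  4     5,293.75     4,905.0173    19,620.0694
  Σ                  5,753.3971    21,306.0455
P = 5,753.3971; Macaulay duration = 21,306.0455 / 5,753.3971 = 3.70321 half-year periods = 1.85161 years.
Modified duration = D_Mac / (1 + y) = 1.85161 / 1.01925 = 1.81664 years.

1.817 years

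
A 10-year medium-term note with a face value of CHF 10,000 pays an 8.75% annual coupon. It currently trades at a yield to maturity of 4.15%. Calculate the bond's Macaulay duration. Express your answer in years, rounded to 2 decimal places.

7.51 years

Periodic yield y = 0.0415. Discount each cash flow and weight by its year:
  t   CF        PV=CF/(1+0.0415)^t    t·PV
  1       875.00       840.1344       840.1344
  2       875.00       806.6581     1,613.3162
  3       875.00       774.5157     2,323.5471
  4       875.00       743.6541     2,974.6163
  5       875.00       714.0221     3,570.1107
  6       875.00       685.5710     4,113.4257
  7       875.00       658.2534     4,607.7740
  8       875.00       632.0244     5,056.1954
  9       875.00       606.8405     5,461.5648
  10   10,875.00     7,241.6332    72,416.3319
  Σ                 13,703.3070   102,977.0166
Price P = Σ PV = 13,703.3070.
Macaulay duration = Σ(t·PV) / P = 102,977.0166 / 13,703.3070 = 7.51476 years.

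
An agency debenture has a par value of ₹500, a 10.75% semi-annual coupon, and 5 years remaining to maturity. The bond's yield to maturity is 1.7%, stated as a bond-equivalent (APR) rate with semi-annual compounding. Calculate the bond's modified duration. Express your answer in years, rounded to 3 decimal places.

4.146 years

Periodic yield y = 0.0085. First find Macaulay duration:
  t   CF        PV=CF/(1+0.0085)^t    t·PV
  1       26.875        26.6485        26.6485
  2       26.875        26.4239        52.8478
  3       26.875        26.2012        78.6035
  4       26.875        25.9803       103.9214
  5       26.875        25.7614       128.8069
  6       26.875        25.5442       153.2655
  7       26.875        25.3289       177.3026
  8       26.875        25.1155       200.9237
  9       26.875        24.9038       224.1341
  10     526.875       484.1150     4,841.1503
  Σ                    716.0227     5,987.6042
P = 716.0227; Macaulay duration = 5,987.6042 / 716.0227 = 8.36231 half-year periods = 4.18116 years.
Modified duration = D_Mac / (1 + y) = 4.18116 / 1.0085 = 4.14591 years.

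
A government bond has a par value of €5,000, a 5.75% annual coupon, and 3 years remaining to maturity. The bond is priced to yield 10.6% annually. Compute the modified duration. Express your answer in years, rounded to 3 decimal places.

2.557 years

Periodic yield y = 0.106. First find Macaulay duration:
  t   CF        PV=CF/(1+0.106)^t    t·PV
  1       287.50       259.9458       259.9458
  2       287.50       235.0323       470.0646
  3     5,287.50     3,908.2740    11,724.8219
  Σ                  4,403.2520    12,454.8323
P = 4,403.2520; Macaulay duration = 12,454.8323 / 4,403.2520 = 2.82855 years.
Modified duration = D_Mac / (1 + y) = 2.82855 / 1.106 = 2.55746 years.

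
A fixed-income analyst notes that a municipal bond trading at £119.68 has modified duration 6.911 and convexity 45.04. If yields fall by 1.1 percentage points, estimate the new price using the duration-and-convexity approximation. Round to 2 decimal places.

Duration effect: -D_mod·Δy = -6.911 × (-0.011) = +0.076021
Convexity effect: ½·C·(Δy)² = 0.5 × 45.04 × (-0.011)² = +0.00272492
ΔP/P ≈ +0.076021 + 0.00272492 = +0.07874592
New price ≈ 119.68 × (1 + 0.07874592) = 129.1043117056.

£129.10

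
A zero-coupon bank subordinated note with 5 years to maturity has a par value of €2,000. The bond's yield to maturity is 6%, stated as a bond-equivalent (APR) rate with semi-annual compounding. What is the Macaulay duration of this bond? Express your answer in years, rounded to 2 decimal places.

A zero-coupon bond has a single cash flow at maturity, so its Macaulay duration equals its maturity: 5 years.
(Equivalently: 10 semi-annual periods ÷ 2 = 5 years.)

5.00 years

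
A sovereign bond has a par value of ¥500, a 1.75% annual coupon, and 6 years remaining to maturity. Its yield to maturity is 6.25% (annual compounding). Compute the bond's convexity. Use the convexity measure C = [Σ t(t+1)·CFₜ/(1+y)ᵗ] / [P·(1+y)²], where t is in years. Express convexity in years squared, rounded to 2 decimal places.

With y = 0.0625:
  t   CF        PV=CF/(1+0.0625)^t    t·PV        t(t+1)·PV
  1         8.75         8.2353         8.2353          16.4706
  2         8.75         7.7509        15.5017          46.5052
  3         8.75         7.2949        21.8848          87.5392
  4         8.75         6.8658        27.4633         137.3164
  5         8.75         6.4619        32.3097         193.8584
  6       508.75       353.6151     2,121.6905      14,851.8338
  Σ                    390.2239     2,227.0854      15,333.5235
P = 390.2239.
Convexity = Σ t(t+1)·PV / [P·(1+y)²] = 15,333.5235 / (390.2239 × 1.128906) = 34.80729.

34.81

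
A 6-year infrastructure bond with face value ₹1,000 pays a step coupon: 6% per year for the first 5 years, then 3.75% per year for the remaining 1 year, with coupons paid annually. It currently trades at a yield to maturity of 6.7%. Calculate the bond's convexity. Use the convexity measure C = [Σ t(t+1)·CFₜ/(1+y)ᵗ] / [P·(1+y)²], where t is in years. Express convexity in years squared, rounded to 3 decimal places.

30.272

With y = 0.067:
  t   CF        PV=CF/(1+0.067)^t    t·PV        t(t+1)·PV
  1        60.00        56.2324        56.2324         112.4649
  2        60.00        52.7014       105.4029         316.2086
  3        60.00        49.3922       148.1765         592.7059
  4        60.00        46.2907       185.1627         925.8136
  5        60.00        43.3840       216.9198       1,301.5187
  6     1,037.50       703.0749     4,218.4494      29,529.1455
  Σ                    951.0755     4,930.3436      32,777.8571
P = 951.0755.
Convexity = Σ t(t+1)·PV / [P·(1+y)²] = 32,777.8571 / (951.0755 × 1.138489) = 30.27169.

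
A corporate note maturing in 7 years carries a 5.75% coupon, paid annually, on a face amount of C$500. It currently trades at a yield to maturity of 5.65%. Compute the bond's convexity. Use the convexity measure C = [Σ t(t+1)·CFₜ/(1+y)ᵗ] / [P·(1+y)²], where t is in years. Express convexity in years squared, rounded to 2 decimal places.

With y = 0.0565:
  t   CF        PV=CF/(1+0.0565)^t    t·PV        t(t+1)·PV
  1        28.75        27.2125        27.2125          54.4250
  2        28.75        25.7572        51.5144         154.5433
  3        28.75        24.3798        73.1393         292.5571
  4        28.75        23.0760        92.3039         461.5193
  5        28.75        21.8419       109.2095         655.2569
  6        28.75        20.6738       124.0430         868.3007
  7       528.75       359.8851     2,519.1957      20,153.5658
  Σ                    502.8262     2,996.6182      22,640.1679
P = 502.8262.
Convexity = Σ t(t+1)·PV / [P·(1+y)²] = 22,640.1679 / (502.8262 × 1.116192) = 40.33877.

40.34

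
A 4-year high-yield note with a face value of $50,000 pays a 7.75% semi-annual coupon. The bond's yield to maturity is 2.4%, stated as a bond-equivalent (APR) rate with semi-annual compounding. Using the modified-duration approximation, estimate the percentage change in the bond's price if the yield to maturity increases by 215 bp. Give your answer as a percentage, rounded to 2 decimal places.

-7.57%

Periodic yield y = 0.012. Modified duration first:
  t   CF        PV=CF/(1+0.012)^t    t·PV
  1     1,937.50     1,914.5257     1,914.5257
  2     1,937.50     1,891.8238     3,783.6476
  3     1,937.50     1,869.3911     5,608.1733
  4     1,937.50     1,847.2244     7,388.8977
  5     1,937.50     1,825.3206     9,126.6029
  6     1,937.50     1,803.6765    10,822.0587
  7     1,937.50     1,782.2890    12,476.0229
  8    51,937.50    47,210.3197   377,682.5573
  Σ                 60,144.5707   428,802.4862
P = 60,144.5707; D_Mac = 7.12953 half-year periods = 3.56476 yrs; D_mod = 3.56476/(1+0.012) = 3.52249 yrs.
ΔP/P ≈ -D_mod · Δy = -3.52249 × (+0.0215) = -0.075734 = -7.5734%.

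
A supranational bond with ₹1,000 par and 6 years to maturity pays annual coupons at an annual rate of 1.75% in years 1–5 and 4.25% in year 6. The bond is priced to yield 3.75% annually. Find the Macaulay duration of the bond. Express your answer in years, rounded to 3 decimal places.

Periodic yield y = 0.0375. Discount each cash flow and weight by its year:
  t   CF        PV=CF/(1+0.0375)^t    t·PV
  1        17.50        16.8675        16.8675
  2        17.50        16.2578        32.5156
  3        17.50        15.6702        47.0105
  4        17.50        15.1038        60.4151
  5        17.50        14.5579        72.7893
  6     1,042.50       835.8867     5,015.3204
  Σ                    914.3438     5,244.9184
Price P = Σ PV = 914.3438.
Macaulay duration = Σ(t·PV) / P = 5,244.9184 / 914.3438 = 5.73626 years.

5.736 years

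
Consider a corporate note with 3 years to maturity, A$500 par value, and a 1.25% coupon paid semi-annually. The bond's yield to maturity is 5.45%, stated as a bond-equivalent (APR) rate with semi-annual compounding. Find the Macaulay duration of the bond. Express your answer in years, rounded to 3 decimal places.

Periodic yield y = 0.02725. Discount each cash flow and weight by its period:
  t   CF        PV=CF/(1+0.02725)^t    t·PV
  1        3.125         3.0421         3.0421
  2        3.125         2.9614         5.9228
  3        3.125         2.8828         8.6485
  4        3.125         2.8064        11.2255
  5        3.125         2.7319        13.6596
  6      503.125       428.1727     2,569.0363
  Σ                    442.5974     2,611.5349
Price P = Σ PV = 442.5974.
Macaulay duration = Σ(t·PV) / P = 2,611.5349 / 442.5974 = 5.90048 half-year periods.
In years: 5.90048 / 2 = 2.95024 years.

2.950 years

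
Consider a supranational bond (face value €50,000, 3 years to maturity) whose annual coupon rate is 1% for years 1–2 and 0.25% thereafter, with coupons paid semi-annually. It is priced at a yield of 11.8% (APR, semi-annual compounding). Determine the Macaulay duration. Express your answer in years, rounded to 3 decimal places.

Periodic yield y = 0.059. Discount each cash flow and weight by its period:
  t   CF        PV=CF/(1+0.059)^t    t·PV
  1       250.00       236.0718       236.0718
  2       250.00       222.9195       445.8390
  3       250.00       210.5000       631.5000
  4       250.00       198.7724       795.0898
  5        62.50        46.9246       234.6228
  6    50,062.50    35,492.5149   212,955.0891
  Σ                 36,407.7032   215,298.2125
Price P = Σ PV = 36,407.7032.
Macaulay duration = Σ(t·PV) / P = 215,298.2125 / 36,407.7032 = 5.91353 half-year periods.
In years: 5.91353 / 2 = 2.95677 years.

2.957 years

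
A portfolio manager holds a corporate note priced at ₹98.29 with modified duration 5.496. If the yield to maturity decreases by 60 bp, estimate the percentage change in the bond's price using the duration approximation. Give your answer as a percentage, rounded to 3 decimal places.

Duration approximation: ΔP/P ≈ -D_mod · Δy = -5.496 × (-0.006) = +0.032976.
As a percentage: +3.2976%.

+3.298%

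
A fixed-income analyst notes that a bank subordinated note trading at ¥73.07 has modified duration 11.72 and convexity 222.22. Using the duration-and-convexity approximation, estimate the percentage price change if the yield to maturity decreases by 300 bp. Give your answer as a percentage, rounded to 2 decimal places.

+45.16%

Duration effect: -D_mod·Δy = -11.72 × (-0.03) = +0.351600
Convexity effect: ½·C·(Δy)² = 0.5 × 222.22 × (-0.03)² = +0.0999990
ΔP/P ≈ +0.351600 + 0.0999990 = +0.451599
= +45.1599%.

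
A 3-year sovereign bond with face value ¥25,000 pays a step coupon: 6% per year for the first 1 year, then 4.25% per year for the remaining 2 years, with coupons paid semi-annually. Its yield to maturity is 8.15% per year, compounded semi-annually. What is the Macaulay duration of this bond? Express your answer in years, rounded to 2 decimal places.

2.80 years

Periodic yield y = 0.04075. Discount each cash flow and weight by its period:
  t   CF        PV=CF/(1+0.04075)^t    t·PV
  1       750.00       720.6342       720.6342
  2       750.00       692.4181     1,384.8362
  3       531.25       471.2590     1,413.7771
  4       531.25       452.8071     1,811.2286
  5       531.25       435.0777     2,175.3886
  6    25,531.25    20,090.6302   120,543.7815
  Σ                 22,862.8264   128,049.6461
Price P = Σ PV = 22,862.8264.
Macaulay duration = Σ(t·PV) / P = 128,049.6461 / 22,862.8264 = 5.60078 half-year periods.
In years: 5.60078 / 2 = 2.80039 years.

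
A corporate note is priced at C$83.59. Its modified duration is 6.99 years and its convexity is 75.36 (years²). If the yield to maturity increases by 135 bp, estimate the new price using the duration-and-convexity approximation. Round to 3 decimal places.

Duration effect: -D_mod·Δy = -6.99 × (+0.0135) = -0.094365
Convexity effect: ½·C·(Δy)² = 0.5 × 75.36 × (0.0135)² = +0.00686718
ΔP/P ≈ -0.094365 + 0.00686718 = -0.08749782
New price ≈ 83.59 × (1 - 0.08749782) = 76.2760572262.

C$76.276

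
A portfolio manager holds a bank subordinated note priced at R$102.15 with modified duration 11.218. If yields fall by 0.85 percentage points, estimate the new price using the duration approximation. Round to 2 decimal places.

R$111.89

Duration approximation: ΔP/P ≈ -D_mod · Δy = -11.218 × (-0.0085) = +0.095353.
New price ≈ 102.15 × (1 + 0.095353) = 111.89030895.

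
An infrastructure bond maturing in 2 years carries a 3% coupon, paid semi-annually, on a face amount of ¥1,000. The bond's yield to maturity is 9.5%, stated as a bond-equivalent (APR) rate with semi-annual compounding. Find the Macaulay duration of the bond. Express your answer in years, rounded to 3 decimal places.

Periodic yield y = 0.0475. Discount each cash flow and weight by its period:
  t   CF        PV=CF/(1+0.0475)^t    t·PV
  1        15.00        14.3198        14.3198
  2        15.00        13.6705        27.3409
  3        15.00        13.0506        39.1517
  4     1,015.00       843.0434     3,372.1735
  Σ                    884.0842     3,452.9859
Price P = Σ PV = 884.0842.
Macaulay duration = Σ(t·PV) / P = 3,452.9859 / 884.0842 = 3.90572 half-year periods.
In years: 3.90572 / 2 = 1.95286 years.

1.953 years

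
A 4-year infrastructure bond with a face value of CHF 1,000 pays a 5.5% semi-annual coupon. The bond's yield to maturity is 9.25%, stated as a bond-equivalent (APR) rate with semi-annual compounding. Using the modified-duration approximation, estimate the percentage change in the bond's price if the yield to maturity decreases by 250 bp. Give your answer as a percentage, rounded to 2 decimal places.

+8.64%

Periodic yield y = 0.04625. Modified duration first:
  t   CF        PV=CF/(1+0.04625)^t    t·PV
  1        27.50        26.2843        26.2843
  2        27.50        25.1224        50.2449
  3        27.50        24.0119        72.0357
  4        27.50        22.9504        91.8017
  5        27.50        21.9359       109.6795
  6        27.50        20.9662       125.7972
  7        27.50        20.0394       140.2757
  8     1,027.50       715.6457     5,725.1656
  Σ                    876.9563     6,341.2846
P = 876.9563; D_Mac = 7.23102 half-year periods = 3.61551 yrs; D_mod = 3.61551/(1+0.04625) = 3.45568 yrs.
ΔP/P ≈ -D_mod · Δy = -3.45568 × (-0.025) = +0.086392 = +8.6392%.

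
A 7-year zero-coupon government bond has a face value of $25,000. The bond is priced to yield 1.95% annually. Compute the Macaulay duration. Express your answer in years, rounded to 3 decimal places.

7.000 years

A zero-coupon bond has a single cash flow at maturity, so its Macaulay duration equals its maturity: 7 years.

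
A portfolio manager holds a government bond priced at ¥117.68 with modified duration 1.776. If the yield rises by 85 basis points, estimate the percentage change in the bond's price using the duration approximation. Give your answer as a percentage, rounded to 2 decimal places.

-1.51%

Duration approximation: ΔP/P ≈ -D_mod · Δy = -1.776 × (+0.0085) = -0.015096.
As a percentage: -1.5096%.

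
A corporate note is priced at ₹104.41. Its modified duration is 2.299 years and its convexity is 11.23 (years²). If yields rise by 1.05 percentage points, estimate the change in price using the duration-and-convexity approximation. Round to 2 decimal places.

Duration effect: -D_mod·Δy = -2.299 × (+0.0105) = -0.0241395
Convexity effect: ½·C·(Δy)² = 0.5 × 11.23 × (0.0105)² = +0.00061905375
ΔP/P ≈ -0.0241395 + 0.00061905375 = -0.02352044625
ΔP ≈ 104.41 × (-0.02352044625) = -2.4557697929625.

-₹2.46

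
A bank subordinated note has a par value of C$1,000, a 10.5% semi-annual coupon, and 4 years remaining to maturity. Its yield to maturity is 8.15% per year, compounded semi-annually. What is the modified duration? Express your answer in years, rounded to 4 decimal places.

3.2613 years

Periodic yield y = 0.04075. First find Macaulay duration:
  t   CF        PV=CF/(1+0.04075)^t    t·PV
  1        52.50        50.4444        50.4444
  2        52.50        48.4693        96.9385
  3        52.50        46.5715       139.7144
  4        52.50        44.7480       178.9920
  5        52.50        42.9959       214.9796
  6        52.50        41.3124       247.8746
  7        52.50        39.6949       277.8641
  8     1,052.50       764.6290     6,117.0318
  Σ                  1,078.8653     7,323.8394
P = 1,078.8653; Macaulay duration = 7,323.8394 / 1,078.8653 = 6.78846 half-year periods = 3.39423 years.
Modified duration = D_Mac / (1 + y) = 3.39423 / 1.04075 = 3.26133 years.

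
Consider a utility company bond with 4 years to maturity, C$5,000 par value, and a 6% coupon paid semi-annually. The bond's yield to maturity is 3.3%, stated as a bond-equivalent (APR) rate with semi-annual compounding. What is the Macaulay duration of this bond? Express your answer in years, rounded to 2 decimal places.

Periodic yield y = 0.0165. Discount each cash flow and weight by its period:
  t   CF        PV=CF/(1+0.0165)^t    t·PV
  1       150.00       147.5652       147.5652
  2       150.00       145.1699       290.3397
  3       150.00       142.8134       428.4403
  4       150.00       140.4953       561.9811
  5       150.00       138.2147       691.0737
  6       150.00       135.9712       815.8273
  7       150.00       133.7641       936.3487
  8     5,150.00     4,518.0202    36,144.1613
  Σ                  5,502.0140    40,015.7374
Price P = Σ PV = 5,502.0140.
Macaulay duration = Σ(t·PV) / P = 40,015.7374 / 5,502.0140 = 7.27293 half-year periods.
In years: 7.27293 / 2 = 3.63646 years.

3.64 years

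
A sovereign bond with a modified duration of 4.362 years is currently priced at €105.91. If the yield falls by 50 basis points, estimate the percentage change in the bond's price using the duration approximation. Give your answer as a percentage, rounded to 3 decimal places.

Duration approximation: ΔP/P ≈ -D_mod · Δy = -4.362 × (-0.005) = +0.021810.
As a percentage: +2.1810%.

+2.181%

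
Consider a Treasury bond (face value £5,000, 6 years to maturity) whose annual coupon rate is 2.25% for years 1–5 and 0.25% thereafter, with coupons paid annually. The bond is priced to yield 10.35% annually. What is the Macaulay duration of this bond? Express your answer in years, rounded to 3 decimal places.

Periodic yield y = 0.1035. Discount each cash flow and weight by its year:
  t   CF        PV=CF/(1+0.1035)^t    t·PV
  1       112.50       101.9483       101.9483
  2       112.50        92.3864       184.7727
  3       112.50        83.7212       251.1636
  4       112.50        75.8688       303.4752
  5       112.50        68.7529       343.7644
  6     5,012.50     2,776.0057    16,656.0345
  Σ                  3,198.6833    17,841.1587
Price P = Σ PV = 3,198.6833.
Macaulay duration = Σ(t·PV) / P = 17,841.1587 / 3,198.6833 = 5.57766 years.

5.578 years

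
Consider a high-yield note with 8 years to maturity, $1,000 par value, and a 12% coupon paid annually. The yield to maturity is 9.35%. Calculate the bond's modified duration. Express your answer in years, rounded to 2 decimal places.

Periodic yield y = 0.0935. First find Macaulay duration:
  t   CF        PV=CF/(1+0.0935)^t    t·PV
  1       120.00       109.7394       109.7394
  2       120.00       100.3561       200.7122
  3       120.00        91.7751       275.3253
  4       120.00        83.9278       335.7114
  5       120.00        76.7516       383.7579
  6       120.00        70.1889       421.1335
  7       120.00        64.1874       449.3117
  8     1,120.00       547.8576     4,382.8611
  Σ                  1,144.7839     6,558.5525
P = 1,144.7839; Macaulay duration = 6,558.5525 / 1,144.7839 = 5.72907 years.
Modified duration = D_Mac / (1 + y) = 5.72907 / 1.0935 = 5.23921 years.

5.24 years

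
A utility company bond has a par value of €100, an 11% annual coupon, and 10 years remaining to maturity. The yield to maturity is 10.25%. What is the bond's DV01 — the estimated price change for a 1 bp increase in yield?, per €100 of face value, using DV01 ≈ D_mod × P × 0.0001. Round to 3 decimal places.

€0.063

Periodic yield y = 0.1025.
  t   CF        PV=CF/(1+0.1025)^t    t·PV
  1        11.00         9.9773         9.9773
  2        11.00         9.0497        18.0995
  3        11.00         8.2084        24.6251
  4        11.00         7.4452        29.7809
  5        11.00         6.7530        33.7652
  6        11.00         6.1252        36.7513
  7        11.00         5.5557        38.8902
  8        11.00         5.0392        40.3138
  9        11.00         4.5707        41.1365
  10      111.00        41.8347       418.3473
  Σ                    104.5593       691.6872
P = 104.5593; D_Mac = 6.61526 yrs; D_mod = 6.00024 yrs.
DV01 ≈ 6.00024 × 104.5593 × 0.0001 = 0.062738.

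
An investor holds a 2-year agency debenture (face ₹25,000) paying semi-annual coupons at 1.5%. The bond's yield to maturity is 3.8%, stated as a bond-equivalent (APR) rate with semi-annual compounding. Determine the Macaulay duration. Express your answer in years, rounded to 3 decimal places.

1.977 years

Periodic yield y = 0.019. Discount each cash flow and weight by its period:
  t   CF        PV=CF/(1+0.019)^t    t·PV
  1       187.50       184.0039       184.0039
  2       187.50       180.5730       361.1461
  3       187.50       177.2061       531.6184
  4    25,187.50    23,360.8331    93,443.3326
  Σ                 23,902.6162    94,520.1009
Price P = Σ PV = 23,902.6162.
Macaulay duration = Σ(t·PV) / P = 94,520.1009 / 23,902.6162 = 3.95438 half-year periods.
In years: 3.95438 / 2 = 1.97719 years.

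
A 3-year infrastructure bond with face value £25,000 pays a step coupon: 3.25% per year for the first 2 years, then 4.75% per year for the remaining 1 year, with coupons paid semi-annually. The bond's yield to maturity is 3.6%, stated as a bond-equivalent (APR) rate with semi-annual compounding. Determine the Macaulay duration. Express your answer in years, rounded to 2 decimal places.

Periodic yield y = 0.018. Discount each cash flow and weight by its period:
  t   CF        PV=CF/(1+0.018)^t    t·PV
  1       406.25       399.0668       399.0668
  2       406.25       392.0106       784.0212
  3       406.25       385.0792     1,155.2375
  4       406.25       378.2703     1,513.0813
  5       593.75       543.0812     2,715.4058
  6    25,593.75    22,995.7329   137,974.3974
  Σ                 25,093.2409   144,541.2099
Price P = Σ PV = 25,093.2409.
Macaulay duration = Σ(t·PV) / P = 144,541.2099 / 25,093.2409 = 5.76017 half-year periods.
In years: 5.76017 / 2 = 2.88008 years.

2.88 years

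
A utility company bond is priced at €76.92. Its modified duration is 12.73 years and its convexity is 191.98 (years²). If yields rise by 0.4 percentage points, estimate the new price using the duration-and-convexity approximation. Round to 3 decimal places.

Duration effect: -D_mod·Δy = -12.73 × (+0.004) = -0.050920
Convexity effect: ½·C·(Δy)² = 0.5 × 191.98 × (0.004)² = +0.00153584
ΔP/P ≈ -0.050920 + 0.00153584 = -0.04938416
New price ≈ 76.92 × (1 - 0.04938416) = 73.1213704128.

€73.121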